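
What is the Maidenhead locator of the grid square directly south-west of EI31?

EI20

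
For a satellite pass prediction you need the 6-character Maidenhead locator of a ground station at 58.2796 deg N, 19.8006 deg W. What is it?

Offset from 180°W / 90°S: lon 160.1994°, lat 148.2796°.
Field: 160.1994/20 → 8 → I, 148.2796/10 → 14 → O; chars IO.
Square: 0.1994/2 → 0, 8.2796/1 → 8; chars 08.
Subsquare: 0.1994/0.0833333 → 2 → c, 0.2796/0.0416667 → 6 → g; chars cg.

IO08cg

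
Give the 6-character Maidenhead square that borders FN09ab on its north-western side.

Longitude subsquare a = 0; −1 → -1, wraps to 23 = x, carry into square.
Longitude square 0; −1 → -1, wraps to 9, carry into field.
Longitude field F = 5; −1 → 4 = E.
Latitude subsquare b = 1; +1 → 2 = c.

EN99xc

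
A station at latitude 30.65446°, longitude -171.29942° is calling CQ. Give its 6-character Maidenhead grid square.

Add 180° to longitude and 90° to latitude: 8.7006, 120.6545.
Field: 8.7006/20 → 0 → A, 120.6545/10 → 12 → M; chars AM.
Square: 8.7006/2 → 4, 0.6545/1 → 0; chars 40.
Subsquare: 0.7006/0.0833333 → 8 → i, 0.6545/0.0416667 → 15 → p; chars ip.

AM40ip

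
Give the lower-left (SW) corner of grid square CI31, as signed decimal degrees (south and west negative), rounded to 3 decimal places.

Field C=2, I=8: +2·20° lon, +8·10° lat → SW at lon -140°, lat -10°.
Square 3, 1: +3·2° lon, +1·1° lat → SW at lon -134°, lat -9°.
latitude -9.000, longitude -134.000.

-9.000, -134.000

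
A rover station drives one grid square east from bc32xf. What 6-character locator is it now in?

BC42af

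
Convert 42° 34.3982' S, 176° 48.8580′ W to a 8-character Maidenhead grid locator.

AE17ok22

Add 180° to longitude and 90° to latitude: 3.18570, 47.42670.
Field: 3.18570/20 → 0 → A, 47.42670/10 → 4 → E; chars AE.
Square: 3.18570/2 → 1, 7.42670/1 → 7; chars 17.
Subsquare: 1.18570/0.0833333 → 14 → o, 0.42670/0.0416667 → 10 → k; chars ok.
Extended square: 0.01903/0.00833333 → 2, 0.01003/0.00416667 → 2; chars 22.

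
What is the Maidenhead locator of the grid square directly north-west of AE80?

Longitude square 8; −1 → 7.
Latitude square 0; +1 → 1.

AE71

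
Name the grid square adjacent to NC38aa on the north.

Latitude subsquare a = 0; +1 → 1 = b.
The longitude characters are unchanged.

NC38ab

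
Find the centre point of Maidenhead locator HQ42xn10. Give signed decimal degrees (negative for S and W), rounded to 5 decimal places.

72.54375, -30.07083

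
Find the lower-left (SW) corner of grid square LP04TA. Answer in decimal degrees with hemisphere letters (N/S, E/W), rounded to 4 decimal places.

Field L=11, P=15: +11·20° lon, +15·10° lat → SW at lon 40°, lat 60°.
Square 0, 4: +0·2° lon, +4·1° lat → SW at lon 40°, lat 64°.
Subsquare t=19, a=0: +19·0.0833333° lon, +0·0.0416667° lat → SW at lon 41.5833°, lat 64°.
latitude 64.0000° N, longitude 41.5833° E.

64.0000° N, 41.5833° E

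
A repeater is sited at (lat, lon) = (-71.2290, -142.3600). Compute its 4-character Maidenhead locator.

Offset from 180°W / 90°S: lon 37.64°, lat 18.77°.
Field: 37.64/20 → 1 → B, 18.77/10 → 1 → B; chars BB.
Square: 17.64/2 → 8, 8.77/1 → 8; chars 88.

BB88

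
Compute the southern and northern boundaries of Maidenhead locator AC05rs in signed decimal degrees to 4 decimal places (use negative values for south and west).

Field A=0, C=2: +0·20° lon, +2·10° lat → SW at lon -180°, lat -70°.
Square 0, 5: +0·2° lon, +5·1° lat → SW at lon -180°, lat -65°.
Subsquare r=17, s=18: +17·0.0833333° lon, +18·0.0416667° lat → SW at lon -178.583°, lat -64.25°.
Cell spans 0.0833333° lon × 0.0416667° lat.
south -64.2500, north -64.2083.

-64.2500, -64.2083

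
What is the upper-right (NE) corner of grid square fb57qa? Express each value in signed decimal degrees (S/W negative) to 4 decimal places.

Field F=5, B=1: +5·20° lon, +1·10° lat → SW at lon -80°, lat -80°.
Square 5, 7: +5·2° lon, +7·1° lat → SW at lon -70°, lat -73°.
Subsquare q=16, a=0: +16·0.0833333° lon, +0·0.0416667° lat → SW at lon -68.6667°, lat -73°.
Cell spans 0.0833333° lon × 0.0416667° lat. NE corner is SW corner plus one full cell.
latitude -72.9583, longitude -68.5833.

-72.9583, -68.5833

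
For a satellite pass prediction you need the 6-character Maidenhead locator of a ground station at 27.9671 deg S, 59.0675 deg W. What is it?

GG02la

Add 180° to longitude and 90° to latitude: 120.9325, 62.0329.
Field: lon ⌊120.9325/20⌋ = 6 → G; lat ⌊62.0329/10⌋ = 6 → G.
Square: lon ⌊0.9325/2⌋ = 0; lat ⌊2.0329/1⌋ = 2.
Subsquare: lon ⌊0.9325/0.0833333⌋ = 11 → l; lat ⌊0.0329/0.0416667⌋ = 0 → a.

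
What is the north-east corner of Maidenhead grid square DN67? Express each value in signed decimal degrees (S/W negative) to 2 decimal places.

48.00, -106.00

Field D=3, N=13: +3·20° lon, +13·10° lat → SW at lon -120°, lat 40°.
Square 6, 7: +6·2° lon, +7·1° lat → SW at lon -108°, lat 47°.
Cell spans 2° lon × 1° lat. NE corner is SW corner plus one full cell.
latitude 48.00, longitude -106.00.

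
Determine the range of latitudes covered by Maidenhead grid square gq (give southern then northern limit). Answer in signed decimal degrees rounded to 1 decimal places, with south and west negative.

Field G=6, Q=16: +6·20° lon, +16·10° lat → SW at lon -60°, lat 70°.
Cell spans 20° lon × 10° lat.
south 70.0, north 80.0.

70.0, 80.0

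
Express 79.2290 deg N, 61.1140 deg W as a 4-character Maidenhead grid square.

FQ99

Shift to the Maidenhead origin (180°W, 90°S): lon 118.89, lat 169.23.
Field (20°×10°, letters A–R): lon ⌊118.89/20⌋ = 5 → F; lat ⌊169.23/10⌋ = 16 → Q.
Square (2°×1°, digits 0–9): lon ⌊18.89/2⌋ = 9; lat ⌊9.23/1⌋ = 9.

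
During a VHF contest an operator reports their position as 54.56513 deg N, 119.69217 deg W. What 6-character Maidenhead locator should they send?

Add 180° to longitude and 90° to latitude: 60.3078, 144.5651.
Field: 60.3078/20 → 3 → D, 144.5651/10 → 14 → O; chars DO.
Square: 0.3078/2 → 0, 4.5651/1 → 4; chars 04.
Subsquare: 0.3078/0.0833333 → 3 → d, 0.5651/0.0416667 → 13 → n; chars dn.

DO04dn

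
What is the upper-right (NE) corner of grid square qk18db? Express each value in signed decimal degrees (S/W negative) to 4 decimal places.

18.0833, 142.3333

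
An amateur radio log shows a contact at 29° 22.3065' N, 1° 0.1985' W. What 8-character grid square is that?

IL99li99

Offset from 180°W / 90°S: lon 178.99669°, lat 119.37177°.
Field: 178.99669/20 → 8 → I, 119.37177/10 → 11 → L; chars IL.
Square: 18.99669/2 → 9, 9.37177/1 → 9; chars 99.
Subsquare: 0.99669/0.0833333 → 11 → l, 0.37177/0.0416667 → 8 → i; chars li.
Extended square: 0.08002/0.00833333 → 9, 0.03844/0.00416667 → 9; chars 99.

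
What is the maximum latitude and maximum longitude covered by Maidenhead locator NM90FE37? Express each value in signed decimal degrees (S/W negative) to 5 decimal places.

Field N=13, M=12: +13·20° lon, +12·10° lat → SW at lon 80°, lat 30°.
Square 9, 0: +9·2° lon, +0·1° lat → SW at lon 98°, lat 30°.
Subsquare f=5, e=4: +5·0.0833333° lon, +4·0.0416667° lat → SW at lon 98.4167°, lat 30.1667°.
Extended square 3, 7: +3·0.00833333° lon, +7·0.00416667° lat → SW at lon 98.4417°, lat 30.1958°.
Cell spans 0.00833333° lon × 0.00416667° lat. NE corner is SW corner plus one full cell.
latitude 30.20000, longitude 98.45000.

30.20000, 98.45000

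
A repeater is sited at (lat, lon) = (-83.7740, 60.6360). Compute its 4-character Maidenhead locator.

Add 180° to longitude and 90° to latitude: 240.64, 6.23.
Field: lon ⌊240.64/20⌋ = 12 → M; lat ⌊6.23/10⌋ = 0 → A.
Square: lon ⌊0.64/2⌋ = 0; lat ⌊6.23/1⌋ = 6.

MA06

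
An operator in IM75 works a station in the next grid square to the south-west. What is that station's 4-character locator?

Longitude square 7; −1 → 6.
Latitude square 5; −1 → 4.

IM64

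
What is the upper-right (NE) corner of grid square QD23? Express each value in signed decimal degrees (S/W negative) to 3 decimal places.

Field Q=16, D=3: +16·20° lon, +3·10° lat → SW at lon 140°, lat -60°.
Square 2, 3: +2·2° lon, +3·1° lat → SW at lon 144°, lat -57°.
Cell spans 2° lon × 1° lat. NE corner is SW corner plus one full cell.
latitude -56.000, longitude 146.000.

-56.000, 146.000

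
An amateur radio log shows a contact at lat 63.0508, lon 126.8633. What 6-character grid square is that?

PP33kb

Add 180° to longitude and 90° to latitude: 306.8633, 153.0508.
Field: 306.8633/20 → 15 → P, 153.0508/10 → 15 → P; chars PP.
Square: 6.8633/2 → 3, 3.0508/1 → 3; chars 33.
Subsquare: 0.8633/0.0833333 → 10 → k, 0.0508/0.0416667 → 1 → b; chars kb.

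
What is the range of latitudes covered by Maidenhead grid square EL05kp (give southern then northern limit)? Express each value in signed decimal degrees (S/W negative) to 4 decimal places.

Field E=4, L=11: +4·20° lon, +11·10° lat → SW at lon -100°, lat 20°.
Square 0, 5: +0·2° lon, +5·1° lat → SW at lon -100°, lat 25°.
Subsquare k=10, p=15: +10·0.0833333° lon, +15·0.0416667° lat → SW at lon -99.1667°, lat 25.625°.
Cell spans 0.0833333° lon × 0.0416667° lat.
south 25.6250, north 25.6667.

25.6250, 25.6667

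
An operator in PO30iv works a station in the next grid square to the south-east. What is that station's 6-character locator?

Longitude subsquare i = 8; +1 → 9 = j.
Latitude subsquare v = 21; −1 → 20 = u.

PO30ju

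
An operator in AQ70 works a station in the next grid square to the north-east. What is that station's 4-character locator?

Longitude square 7; +1 → 8.
Latitude square 0; +1 → 1.

AQ81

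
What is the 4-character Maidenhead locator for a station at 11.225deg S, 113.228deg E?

OH68

Add 180° to longitude and 90° to latitude: 293.23, 78.78.
Field: lon ⌊293.23/20⌋ = 14 → O; lat ⌊78.78/10⌋ = 7 → H.
Square: lon ⌊13.23/2⌋ = 6; lat ⌊8.78/1⌋ = 8.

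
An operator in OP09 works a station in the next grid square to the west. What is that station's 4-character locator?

Longitude square 0; −1 → -1, wraps to 9, carry into field.
Longitude field O = 14; −1 → 13 = N.
The latitude characters are unchanged.

NP99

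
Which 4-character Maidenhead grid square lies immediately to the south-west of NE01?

ME90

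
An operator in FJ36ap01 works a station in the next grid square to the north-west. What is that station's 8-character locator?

FJ26xp92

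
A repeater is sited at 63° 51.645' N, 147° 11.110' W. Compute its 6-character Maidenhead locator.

BP63ju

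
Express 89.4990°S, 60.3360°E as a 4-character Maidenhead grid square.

MA00

Shift to the Maidenhead origin (180°W, 90°S): lon 240.34, lat 0.50.
Field: 240.34/20 → 12 → M, 0.50/10 → 0 → A; chars MA.
Square: 0.34/2 → 0, 0.50/1 → 0; chars 00.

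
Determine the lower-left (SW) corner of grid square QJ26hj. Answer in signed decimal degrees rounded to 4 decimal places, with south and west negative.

Field Q=16, J=9: +16·20° lon, +9·10° lat → SW at lon 140°, lat 0°.
Square 2, 6: +2·2° lon, +6·1° lat → SW at lon 144°, lat 6°.
Subsquare h=7, j=9: +7·0.0833333° lon, +9·0.0416667° lat → SW at lon 144.583°, lat 6.375°.
latitude 6.3750, longitude 144.5833.

6.3750, 144.5833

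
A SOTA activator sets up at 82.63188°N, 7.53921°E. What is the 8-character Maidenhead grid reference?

Shift to the Maidenhead origin (180°W, 90°S): lon 187.53921, lat 172.63188.
Field: 187.53921/20 → 9 → J, 172.63188/10 → 17 → R; chars JR.
Square: 7.53921/2 → 3, 2.63188/1 → 2; chars 32.
Subsquare: 1.53921/0.0833333 → 18 → s, 0.63188/0.0416667 → 15 → p; chars sp.
Extended square: 0.03921/0.00833333 → 4, 0.00688/0.00416667 → 1; chars 41.

JR32sp41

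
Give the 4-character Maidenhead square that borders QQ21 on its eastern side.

Longitude square 2; +1 → 3.
The latitude characters are unchanged.

QQ31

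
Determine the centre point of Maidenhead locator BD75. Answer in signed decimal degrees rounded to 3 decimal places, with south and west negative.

-54.500, -145.000

Field B=1, D=3: +1·20° lon, +3·10° lat → SW at lon -160°, lat -60°.
Square 7, 5: +7·2° lon, +5·1° lat → SW at lon -146°, lat -55°.
Cell spans 2° lon × 1° lat. Centre is SW corner plus half of each.
latitude -54.500, longitude -145.000.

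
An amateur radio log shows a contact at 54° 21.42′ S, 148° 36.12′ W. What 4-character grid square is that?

BD55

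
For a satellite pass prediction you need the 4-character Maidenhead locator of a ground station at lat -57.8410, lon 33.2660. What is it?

Offset from 180°W / 90°S: lon 213.27°, lat 32.16°.
Field: 213.27/20 → 10 → K, 32.16/10 → 3 → D; chars KD.
Square: 13.27/2 → 6, 2.16/1 → 2; chars 62.

KD62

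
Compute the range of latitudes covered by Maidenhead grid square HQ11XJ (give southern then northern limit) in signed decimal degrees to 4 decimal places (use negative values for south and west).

Field H=7, Q=16: +7·20° lon, +16·10° lat → SW at lon -40°, lat 70°.
Square 1, 1: +1·2° lon, +1·1° lat → SW at lon -38°, lat 71°.
Subsquare x=23, j=9: +23·0.0833333° lon, +9·0.0416667° lat → SW at lon -36.0833°, lat 71.375°.
Cell spans 0.0833333° lon × 0.0416667° lat.
south 71.3750, north 71.4167.

71.3750, 71.4167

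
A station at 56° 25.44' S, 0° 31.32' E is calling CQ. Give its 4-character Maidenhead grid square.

JD03

Add 180° to longitude and 90° to latitude: 180.52, 33.58.
Field: 180.52/20 → 9 → J, 33.58/10 → 3 → D; chars JD.
Square: 0.52/2 → 0, 3.58/1 → 3; chars 03.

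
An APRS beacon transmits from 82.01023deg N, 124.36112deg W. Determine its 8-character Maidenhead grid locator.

CR72ta62

Shift to the Maidenhead origin (180°W, 90°S): lon 55.63888, lat 172.01023.
Field: lon ⌊55.63888/20⌋ = 2 → C; lat ⌊172.01023/10⌋ = 17 → R.
Square: lon ⌊15.63888/2⌋ = 7; lat ⌊2.01023/1⌋ = 2.
Subsquare: lon ⌊1.63888/0.0833333⌋ = 19 → t; lat ⌊0.01023/0.0416667⌋ = 0 → a.
Extended square: lon ⌊0.05555/0.00833333⌋ = 6; lat ⌊0.01023/0.00416667⌋ = 2.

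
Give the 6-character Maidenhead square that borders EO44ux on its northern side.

Latitude subsquare x = 23; +1 → 24, wraps to 0 = a, carry into square.
Latitude square 4; +1 → 5.
The longitude characters are unchanged.

EO45ua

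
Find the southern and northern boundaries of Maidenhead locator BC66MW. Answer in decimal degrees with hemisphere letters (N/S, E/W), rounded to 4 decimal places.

Field B=1, C=2: +1·20° lon, +2·10° lat → SW at lon -160°, lat -70°.
Square 6, 6: +6·2° lon, +6·1° lat → SW at lon -148°, lat -64°.
Subsquare m=12, w=22: +12·0.0833333° lon, +22·0.0416667° lat → SW at lon -147°, lat -63.0833°.
Cell spans 0.0833333° lon × 0.0416667° lat.
south 63.0833° S, north 63.0417° S.

63.0833° S, 63.0417° S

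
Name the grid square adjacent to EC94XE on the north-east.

Longitude subsquare x = 23; +1 → 24, wraps to 0 = a, carry into square.
Longitude square 9; +1 → 10, wraps to 0, carry into field.
Longitude field E = 4; +1 → 5 = F.
Latitude subsquare e = 4; +1 → 5 = f.

FC04af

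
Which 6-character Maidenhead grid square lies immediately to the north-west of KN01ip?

KN01hq

Longitude subsquare i = 8; −1 → 7 = h.
Latitude subsquare p = 15; +1 → 16 = q.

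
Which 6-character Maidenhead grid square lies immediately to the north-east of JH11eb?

Longitude subsquare e = 4; +1 → 5 = f.
Latitude subsquare b = 1; +1 → 2 = c.

JH11fc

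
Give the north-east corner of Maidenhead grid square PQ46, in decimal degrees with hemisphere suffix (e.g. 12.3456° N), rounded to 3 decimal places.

77.000° N, 130.000° E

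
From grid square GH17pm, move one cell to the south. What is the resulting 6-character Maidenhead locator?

Latitude subsquare m = 12; −1 → 11 = l.
The longitude characters are unchanged.

GH17pl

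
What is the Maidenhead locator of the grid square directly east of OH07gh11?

Longitude extended square 1; +1 → 2.
The latitude characters are unchanged.

OH07gh21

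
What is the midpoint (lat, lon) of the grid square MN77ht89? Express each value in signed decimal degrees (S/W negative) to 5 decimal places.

47.83125, 74.65417

Field M=12, N=13: +12·20° lon, +13·10° lat → SW at lon 60°, lat 40°.
Square 7, 7: +7·2° lon, +7·1° lat → SW at lon 74°, lat 47°.
Subsquare h=7, t=19: +7·0.0833333° lon, +19·0.0416667° lat → SW at lon 74.5833°, lat 47.7917°.
Extended square 8, 9: +8·0.00833333° lon, +9·0.00416667° lat → SW at lon 74.65°, lat 47.8292°.
Cell spans 0.00833333° lon × 0.00416667° lat. Centre is SW corner plus half of each.
latitude 47.83125, longitude 74.65417.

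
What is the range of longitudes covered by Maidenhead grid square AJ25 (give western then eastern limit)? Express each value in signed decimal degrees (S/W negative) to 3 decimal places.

-176.000, -174.000

Field A=0, J=9: +0·20° lon, +9·10° lat → SW at lon -180°, lat 0°.
Square 2, 5: +2·2° lon, +5·1° lat → SW at lon -176°, lat 5°.
Cell spans 2° lon × 1° lat.
west -176.000, east -174.000.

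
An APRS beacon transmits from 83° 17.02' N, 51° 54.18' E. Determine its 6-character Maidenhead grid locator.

LR53wg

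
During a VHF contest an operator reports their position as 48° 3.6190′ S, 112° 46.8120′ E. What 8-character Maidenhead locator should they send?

Offset from 180°W / 90°S: lon 292.78020°, lat 41.93968°.
Field (20°×10°, letters A–R): lon ⌊292.78020/20⌋ = 14 → O; lat ⌊41.93968/10⌋ = 4 → E.
Square (2°×1°, digits 0–9): lon ⌊12.78020/2⌋ = 6; lat ⌊1.93968/1⌋ = 1.
Subsquare (5′×2.5′, letters a–x): lon ⌊0.78020/0.0833333⌋ = 9 → j; lat ⌊0.93968/0.0416667⌋ = 22 → w.
Extended square (30″×15″, digits 0–9): lon ⌊0.03020/0.00833333⌋ = 3; lat ⌊0.02302/0.00416667⌋ = 5.

OE61jw35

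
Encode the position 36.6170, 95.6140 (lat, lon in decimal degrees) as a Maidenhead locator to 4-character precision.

NM76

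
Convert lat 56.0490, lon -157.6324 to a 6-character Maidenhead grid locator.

BO16eb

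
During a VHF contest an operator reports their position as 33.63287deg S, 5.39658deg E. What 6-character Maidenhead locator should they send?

JF26qi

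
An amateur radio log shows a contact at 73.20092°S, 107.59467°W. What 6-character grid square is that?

Add 180° to longitude and 90° to latitude: 72.4053, 16.7991.
Field: 72.4053/20 → 3 → D, 16.7991/10 → 1 → B; chars DB.
Square: 12.4053/2 → 6, 6.7991/1 → 6; chars 66.
Subsquare: 0.4053/0.0833333 → 4 → e, 0.7991/0.0416667 → 19 → t; chars et.

DB66et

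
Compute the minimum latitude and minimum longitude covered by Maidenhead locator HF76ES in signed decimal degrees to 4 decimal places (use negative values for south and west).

Field H=7, F=5: +7·20° lon, +5·10° lat → SW at lon -40°, lat -40°.
Square 7, 6: +7·2° lon, +6·1° lat → SW at lon -26°, lat -34°.
Subsquare e=4, s=18: +4·0.0833333° lon, +18·0.0416667° lat → SW at lon -25.6667°, lat -33.25°.
latitude -33.2500, longitude -25.6667.

-33.2500, -25.6667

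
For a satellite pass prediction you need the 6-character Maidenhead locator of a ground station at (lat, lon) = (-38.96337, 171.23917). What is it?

Add 180° to longitude and 90° to latitude: 351.2392, 51.0366.
Field: lon ⌊351.2392/20⌋ = 17 → R; lat ⌊51.0366/10⌋ = 5 → F.
Square: lon ⌊11.2392/2⌋ = 5; lat ⌊1.0366/1⌋ = 1.
Subsquare: lon ⌊1.2392/0.0833333⌋ = 14 → o; lat ⌊0.0366/0.0416667⌋ = 0 → a.

RF51oa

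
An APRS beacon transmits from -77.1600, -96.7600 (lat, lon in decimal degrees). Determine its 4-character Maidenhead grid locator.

Add 180° to longitude and 90° to latitude: 83.24, 12.84.
Field: lon ⌊83.24/20⌋ = 4 → E; lat ⌊12.84/10⌋ = 1 → B.
Square: lon ⌊3.24/2⌋ = 1; lat ⌊2.84/1⌋ = 2.

EB12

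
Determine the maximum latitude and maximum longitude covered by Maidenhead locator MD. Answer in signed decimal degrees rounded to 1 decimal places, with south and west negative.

Field M=12, D=3: +12·20° lon, +3·10° lat → SW at lon 60°, lat -60°.
Cell spans 20° lon × 10° lat. NE corner is SW corner plus one full cell.
latitude -50.0, longitude 80.0.

-50.0, 80.0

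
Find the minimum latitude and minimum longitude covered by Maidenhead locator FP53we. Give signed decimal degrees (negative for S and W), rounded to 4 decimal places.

Field F=5, P=15: +5·20° lon, +15·10° lat → SW at lon -80°, lat 60°.
Square 5, 3: +5·2° lon, +3·1° lat → SW at lon -70°, lat 63°.
Subsquare w=22, e=4: +22·0.0833333° lon, +4·0.0416667° lat → SW at lon -68.1667°, lat 63.1667°.
latitude 63.1667, longitude -68.1667.

63.1667, -68.1667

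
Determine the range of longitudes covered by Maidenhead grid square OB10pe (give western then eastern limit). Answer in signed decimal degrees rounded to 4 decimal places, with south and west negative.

Field O=14, B=1: +14·20° lon, +1·10° lat → SW at lon 100°, lat -80°.
Square 1, 0: +1·2° lon, +0·1° lat → SW at lon 102°, lat -80°.
Subsquare p=15, e=4: +15·0.0833333° lon, +4·0.0416667° lat → SW at lon 103.25°, lat -79.8333°.
Cell spans 0.0833333° lon × 0.0416667° lat.
west 103.2500, east 103.3333.

103.2500, 103.3333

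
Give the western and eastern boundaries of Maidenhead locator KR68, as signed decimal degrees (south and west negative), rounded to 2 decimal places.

32.00, 34.00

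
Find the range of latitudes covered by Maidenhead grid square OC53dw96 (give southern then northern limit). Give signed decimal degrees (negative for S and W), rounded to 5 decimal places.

Field O=14, C=2: +14·20° lon, +2·10° lat → SW at lon 100°, lat -70°.
Square 5, 3: +5·2° lon, +3·1° lat → SW at lon 110°, lat -67°.
Subsquare d=3, w=22: +3·0.0833333° lon, +22·0.0416667° lat → SW at lon 110.25°, lat -66.0833°.
Extended square 9, 6: +9·0.00833333° lon, +6·0.00416667° lat → SW at lon 110.325°, lat -66.0583°.
Cell spans 0.00833333° lon × 0.00416667° lat.
south -66.05833, north -66.05417.

-66.05833, -66.05417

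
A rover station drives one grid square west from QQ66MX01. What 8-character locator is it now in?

QQ66lx91

Longitude extended square 0; −1 → -1, wraps to 9, carry into subsquare.
Longitude subsquare m = 12; −1 → 11 = l.
The latitude characters are unchanged.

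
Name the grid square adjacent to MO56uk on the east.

MO56vk

Longitude subsquare u = 20; +1 → 21 = v.
The latitude characters are unchanged.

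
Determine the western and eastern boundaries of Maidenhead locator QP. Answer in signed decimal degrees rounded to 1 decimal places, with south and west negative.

140.0, 160.0

Field Q=16, P=15: +16·20° lon, +15·10° lat → SW at lon 140°, lat 60°.
Cell spans 20° lon × 10° lat.
west 140.0, east 160.0.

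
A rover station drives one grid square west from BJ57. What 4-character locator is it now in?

BJ47

Longitude square 5; −1 → 4.
The latitude characters are unchanged.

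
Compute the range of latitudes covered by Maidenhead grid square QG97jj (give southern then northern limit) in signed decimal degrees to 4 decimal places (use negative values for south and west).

-22.6250, -22.5833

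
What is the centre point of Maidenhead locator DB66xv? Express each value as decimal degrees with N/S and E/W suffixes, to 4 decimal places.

73.1042° S, 106.0417° W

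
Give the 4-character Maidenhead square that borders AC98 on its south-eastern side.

BC07

Longitude square 9; +1 → 10, wraps to 0, carry into field.
Longitude field A = 0; +1 → 1 = B.
Latitude square 8; −1 → 7.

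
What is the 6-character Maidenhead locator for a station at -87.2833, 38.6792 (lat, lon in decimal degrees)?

Offset from 180°W / 90°S: lon 218.6792°, lat 2.7167°.
Field (20°×10°, letters A–R): 218.6792/20 → 10 → K, 2.7167/10 → 0 → A; chars KA.
Square (2°×1°, digits 0–9): 18.6792/2 → 9, 2.7167/1 → 2; chars 92.
Subsquare (5′×2.5′, letters a–x): 0.6792/0.0833333 → 8 → i, 0.7167/0.0416667 → 17 → r; chars ir.

KA92ir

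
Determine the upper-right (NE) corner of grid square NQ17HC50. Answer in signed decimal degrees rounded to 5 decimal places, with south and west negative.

77.08750, 82.63333

Field N=13, Q=16: +13·20° lon, +16·10° lat → SW at lon 80°, lat 70°.
Square 1, 7: +1·2° lon, +7·1° lat → SW at lon 82°, lat 77°.
Subsquare h=7, c=2: +7·0.0833333° lon, +2·0.0416667° lat → SW at lon 82.5833°, lat 77.0833°.
Extended square 5, 0: +5·0.00833333° lon, +0·0.00416667° lat → SW at lon 82.625°, lat 77.0833°.
Cell spans 0.00833333° lon × 0.00416667° lat. NE corner is SW corner plus one full cell.
latitude 77.08750, longitude 82.63333.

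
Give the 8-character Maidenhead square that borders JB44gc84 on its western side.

Longitude extended square 8; −1 → 7.
The latitude characters are unchanged.

JB44gc74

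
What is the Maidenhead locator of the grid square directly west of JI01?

Longitude square 0; −1 → -1, wraps to 9, carry into field.
Longitude field J = 9; −1 → 8 = I.
The latitude characters are unchanged.

II91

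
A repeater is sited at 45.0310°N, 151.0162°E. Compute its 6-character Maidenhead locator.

Add 180° to longitude and 90° to latitude: 331.0162, 135.0310.
Field: lon ⌊331.0162/20⌋ = 16 → Q; lat ⌊135.0310/10⌋ = 13 → N.
Square: lon ⌊11.0162/2⌋ = 5; lat ⌊5.0310/1⌋ = 5.
Subsquare: lon ⌊1.0162/0.0833333⌋ = 12 → m; lat ⌊0.0310/0.0416667⌋ = 0 → a.

QN55ma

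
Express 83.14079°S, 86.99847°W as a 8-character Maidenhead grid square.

EA66mu06

Shift to the Maidenhead origin (180°W, 90°S): lon 93.00153, lat 6.85921.
Field: lon ⌊93.00153/20⌋ = 4 → E; lat ⌊6.85921/10⌋ = 0 → A.
Square: lon ⌊13.00153/2⌋ = 6; lat ⌊6.85921/1⌋ = 6.
Subsquare: lon ⌊1.00153/0.0833333⌋ = 12 → m; lat ⌊0.85921/0.0416667⌋ = 20 → u.
Extended square: lon ⌊0.00153/0.00833333⌋ = 0; lat ⌊0.02588/0.00416667⌋ = 6.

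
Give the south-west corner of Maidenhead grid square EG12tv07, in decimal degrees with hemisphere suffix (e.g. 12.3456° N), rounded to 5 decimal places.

27.09583° S, 96.41667° W

Field E=4, G=6: +4·20° lon, +6·10° lat → SW at lon -100°, lat -30°.
Square 1, 2: +1·2° lon, +2·1° lat → SW at lon -98°, lat -28°.
Subsquare t=19, v=21: +19·0.0833333° lon, +21·0.0416667° lat → SW at lon -96.4167°, lat -27.125°.
Extended square 0, 7: +0·0.00833333° lon, +7·0.00416667° lat → SW at lon -96.4167°, lat -27.0958°.
latitude 27.09583° S, longitude 96.41667° W.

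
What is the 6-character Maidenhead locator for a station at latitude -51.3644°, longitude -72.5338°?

Add 180° to longitude and 90° to latitude: 107.4662, 38.6356.
Field (20°×10°, letters A–R): lon ⌊107.4662/20⌋ = 5 → F; lat ⌊38.6356/10⌋ = 3 → D.
Square (2°×1°, digits 0–9): lon ⌊7.4662/2⌋ = 3; lat ⌊8.6356/1⌋ = 8.
Subsquare (5′×2.5′, letters a–x): lon ⌊1.4662/0.0833333⌋ = 17 → r; lat ⌊0.6356/0.0416667⌋ = 15 → p.

FD38rp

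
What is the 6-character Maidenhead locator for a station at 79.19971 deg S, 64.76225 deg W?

FB70ot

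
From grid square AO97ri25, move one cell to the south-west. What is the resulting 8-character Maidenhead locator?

AO97ri14

Longitude extended square 2; −1 → 1.
Latitude extended square 5; −1 → 4.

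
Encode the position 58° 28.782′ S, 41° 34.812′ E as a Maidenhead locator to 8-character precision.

LD01sm94

Shift to the Maidenhead origin (180°W, 90°S): lon 221.58020, lat 31.52030.
Field: lon ⌊221.58020/20⌋ = 11 → L; lat ⌊31.52030/10⌋ = 3 → D.
Square: lon ⌊1.58020/2⌋ = 0; lat ⌊1.52030/1⌋ = 1.
Subsquare: lon ⌊1.58020/0.0833333⌋ = 18 → s; lat ⌊0.52030/0.0416667⌋ = 12 → m.
Extended square: lon ⌊0.08020/0.00833333⌋ = 9; lat ⌊0.02030/0.00416667⌋ = 4.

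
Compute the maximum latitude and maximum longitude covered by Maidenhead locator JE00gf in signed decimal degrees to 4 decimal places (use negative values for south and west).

-49.7500, 0.5833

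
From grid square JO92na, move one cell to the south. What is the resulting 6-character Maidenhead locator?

JO91nx

Latitude subsquare a = 0; −1 → -1, wraps to 23 = x, carry into square.
Latitude square 2; −1 → 1.
The longitude characters are unchanged.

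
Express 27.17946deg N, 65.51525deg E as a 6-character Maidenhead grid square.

ML27se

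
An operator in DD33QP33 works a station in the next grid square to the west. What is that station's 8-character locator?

DD33qp23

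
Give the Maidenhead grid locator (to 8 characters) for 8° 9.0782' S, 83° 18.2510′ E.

Offset from 180°W / 90°S: lon 263.30418°, lat 81.84870°.
Field: 263.30418/20 → 13 → N, 81.84870/10 → 8 → I; chars NI.
Square: 3.30418/2 → 1, 1.84870/1 → 1; chars 11.
Subsquare: 1.30418/0.0833333 → 15 → p, 0.84870/0.0416667 → 20 → u; chars pu.
Extended square: 0.05418/0.00833333 → 6, 0.01536/0.00416667 → 3; chars 63.

NI11pu63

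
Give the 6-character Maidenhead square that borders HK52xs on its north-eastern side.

HK62at

Longitude subsquare x = 23; +1 → 24, wraps to 0 = a, carry into square.
Longitude square 5; +1 → 6.
Latitude subsquare s = 18; +1 → 19 = t.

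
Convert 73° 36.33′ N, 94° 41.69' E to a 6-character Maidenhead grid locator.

NQ73io

Offset from 180°W / 90°S: lon 274.6948°, lat 163.6055°.
Field: 274.6948/20 → 13 → N, 163.6055/10 → 16 → Q; chars NQ.
Square: 14.6948/2 → 7, 3.6055/1 → 3; chars 73.
Subsquare: 0.6948/0.0833333 → 8 → i, 0.6055/0.0416667 → 14 → o; chars io.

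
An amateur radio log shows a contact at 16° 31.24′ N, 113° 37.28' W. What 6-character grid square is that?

DK36em

Add 180° to longitude and 90° to latitude: 66.3787, 106.5207.
Field: lon ⌊66.3787/20⌋ = 3 → D; lat ⌊106.5207/10⌋ = 10 → K.
Square: lon ⌊6.3787/2⌋ = 3; lat ⌊6.5207/1⌋ = 6.
Subsquare: lon ⌊0.3787/0.0833333⌋ = 4 → e; lat ⌊0.5207/0.0416667⌋ = 12 → m.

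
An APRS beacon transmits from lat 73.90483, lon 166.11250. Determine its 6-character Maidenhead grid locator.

RQ33bv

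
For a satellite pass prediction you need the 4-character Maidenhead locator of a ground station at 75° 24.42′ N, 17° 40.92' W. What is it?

Add 180° to longitude and 90° to latitude: 162.32, 165.41.
Field: 162.32/20 → 8 → I, 165.41/10 → 16 → Q; chars IQ.
Square: 2.32/2 → 1, 5.41/1 → 5; chars 15.

IQ15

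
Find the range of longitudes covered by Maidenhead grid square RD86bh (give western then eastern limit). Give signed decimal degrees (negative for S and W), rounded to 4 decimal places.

Field R=17, D=3: +17·20° lon, +3·10° lat → SW at lon 160°, lat -60°.
Square 8, 6: +8·2° lon, +6·1° lat → SW at lon 176°, lat -54°.
Subsquare b=1, h=7: +1·0.0833333° lon, +7·0.0416667° lat → SW at lon 176.083°, lat -53.7083°.
Cell spans 0.0833333° lon × 0.0416667° lat.
west 176.0833, east 176.1667.

176.0833, 176.1667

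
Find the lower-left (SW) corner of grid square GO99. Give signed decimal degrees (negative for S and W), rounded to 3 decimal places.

59.000, -42.000

Field G=6, O=14: +6·20° lon, +14·10° lat → SW at lon -60°, lat 50°.
Square 9, 9: +9·2° lon, +9·1° lat → SW at lon -42°, lat 59°.
latitude 59.000, longitude -42.000.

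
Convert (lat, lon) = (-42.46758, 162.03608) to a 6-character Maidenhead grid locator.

RE17am

Add 180° to longitude and 90° to latitude: 342.0361, 47.5324.
Field: lon ⌊342.0361/20⌋ = 17 → R; lat ⌊47.5324/10⌋ = 4 → E.
Square: lon ⌊2.0361/2⌋ = 1; lat ⌊7.5324/1⌋ = 7.
Subsquare: lon ⌊0.0361/0.0833333⌋ = 0 → a; lat ⌊0.5324/0.0416667⌋ = 12 → m.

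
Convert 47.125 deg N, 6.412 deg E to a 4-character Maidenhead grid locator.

Shift to the Maidenhead origin (180°W, 90°S): lon 186.41, lat 137.12.
Field: lon ⌊186.41/20⌋ = 9 → J; lat ⌊137.12/10⌋ = 13 → N.
Square: lon ⌊6.41/2⌋ = 3; lat ⌊7.12/1⌋ = 7.

JN37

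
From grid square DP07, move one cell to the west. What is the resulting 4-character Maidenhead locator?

CP97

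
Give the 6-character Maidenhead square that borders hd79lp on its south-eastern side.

HD79mo

Longitude subsquare l = 11; +1 → 12 = m.
Latitude subsquare p = 15; −1 → 14 = o.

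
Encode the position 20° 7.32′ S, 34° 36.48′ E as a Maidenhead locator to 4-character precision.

KG79

Shift to the Maidenhead origin (180°W, 90°S): lon 214.61, lat 69.88.
Field: 214.61/20 → 10 → K, 69.88/10 → 6 → G; chars KG.
Square: 14.61/2 → 7, 9.88/1 → 9; chars 79.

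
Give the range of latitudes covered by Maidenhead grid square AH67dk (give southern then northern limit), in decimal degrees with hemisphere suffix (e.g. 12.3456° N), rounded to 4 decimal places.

Field A=0, H=7: +0·20° lon, +7·10° lat → SW at lon -180°, lat -20°.
Square 6, 7: +6·2° lon, +7·1° lat → SW at lon -168°, lat -13°.
Subsquare d=3, k=10: +3·0.0833333° lon, +10·0.0416667° lat → SW at lon -167.75°, lat -12.5833°.
Cell spans 0.0833333° lon × 0.0416667° lat.
south 12.5833° S, north 12.5417° S.

12.5833° S, 12.5417° S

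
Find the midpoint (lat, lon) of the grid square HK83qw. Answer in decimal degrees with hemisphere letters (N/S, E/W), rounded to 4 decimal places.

13.9375° N, 22.6250° W

Field H=7, K=10: +7·20° lon, +10·10° lat → SW at lon -40°, lat 10°.
Square 8, 3: +8·2° lon, +3·1° lat → SW at lon -24°, lat 13°.
Subsquare q=16, w=22: +16·0.0833333° lon, +22·0.0416667° lat → SW at lon -22.6667°, lat 13.9167°.
Cell spans 0.0833333° lon × 0.0416667° lat. Centre is SW corner plus half of each.
latitude 13.9375° N, longitude 22.6250° W.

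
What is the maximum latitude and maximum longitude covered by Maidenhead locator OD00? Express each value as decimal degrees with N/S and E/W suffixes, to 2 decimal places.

59.00° S, 102.00° E

Field O=14, D=3: +14·20° lon, +3·10° lat → SW at lon 100°, lat -60°.
Square 0, 0: +0·2° lon, +0·1° lat → SW at lon 100°, lat -60°.
Cell spans 2° lon × 1° lat. NE corner is SW corner plus one full cell.
latitude 59.00° S, longitude 102.00° E.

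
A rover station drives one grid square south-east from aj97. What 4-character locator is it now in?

Longitude square 9; +1 → 10, wraps to 0, carry into field.
Longitude field A = 0; +1 → 1 = B.
Latitude square 7; −1 → 6.

BJ06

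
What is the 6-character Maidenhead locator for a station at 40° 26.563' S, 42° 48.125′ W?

GE89on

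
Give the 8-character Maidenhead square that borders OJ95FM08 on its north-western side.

Longitude extended square 0; −1 → -1, wraps to 9, carry into subsquare.
Longitude subsquare f = 5; −1 → 4 = e.
Latitude extended square 8; +1 → 9.

OJ95em99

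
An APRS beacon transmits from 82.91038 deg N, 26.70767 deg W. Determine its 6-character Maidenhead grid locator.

HR62pv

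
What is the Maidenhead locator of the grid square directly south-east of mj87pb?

MJ87qa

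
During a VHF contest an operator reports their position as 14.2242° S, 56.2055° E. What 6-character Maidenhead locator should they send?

LH85cs

Shift to the Maidenhead origin (180°W, 90°S): lon 236.2055, lat 75.7758.
Field: lon ⌊236.2055/20⌋ = 11 → L; lat ⌊75.7758/10⌋ = 7 → H.
Square: lon ⌊16.2055/2⌋ = 8; lat ⌊5.7758/1⌋ = 5.
Subsquare: lon ⌊0.2055/0.0833333⌋ = 2 → c; lat ⌊0.7758/0.0416667⌋ = 18 → s.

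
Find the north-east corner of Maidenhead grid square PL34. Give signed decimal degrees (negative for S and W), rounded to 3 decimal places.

25.000, 128.000

Field P=15, L=11: +15·20° lon, +11·10° lat → SW at lon 120°, lat 20°.
Square 3, 4: +3·2° lon, +4·1° lat → SW at lon 126°, lat 24°.
Cell spans 2° lon × 1° lat. NE corner is SW corner plus one full cell.
latitude 25.000, longitude 128.000.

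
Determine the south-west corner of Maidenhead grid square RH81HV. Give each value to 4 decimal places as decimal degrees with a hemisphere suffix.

18.1250° S, 176.5833° E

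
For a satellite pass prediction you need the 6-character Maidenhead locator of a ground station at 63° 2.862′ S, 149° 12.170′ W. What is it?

Offset from 180°W / 90°S: lon 30.7972°, lat 26.9523°.
Field: lon ⌊30.7972/20⌋ = 1 → B; lat ⌊26.9523/10⌋ = 2 → C.
Square: lon ⌊10.7972/2⌋ = 5; lat ⌊6.9523/1⌋ = 6.
Subsquare: lon ⌊0.7972/0.0833333⌋ = 9 → j; lat ⌊0.9523/0.0416667⌋ = 22 → w.

BC56jw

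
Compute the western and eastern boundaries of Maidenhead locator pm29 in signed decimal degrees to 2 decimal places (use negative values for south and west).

124.00, 126.00

Field P=15, M=12: +15·20° lon, +12·10° lat → SW at lon 120°, lat 30°.
Square 2, 9: +2·2° lon, +9·1° lat → SW at lon 124°, lat 39°.
Cell spans 2° lon × 1° lat.
west 124.00, east 126.00.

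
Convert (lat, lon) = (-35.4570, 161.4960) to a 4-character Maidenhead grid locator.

RF04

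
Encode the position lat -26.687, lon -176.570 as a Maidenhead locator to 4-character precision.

Shift to the Maidenhead origin (180°W, 90°S): lon 3.43, lat 63.31.
Field: lon ⌊3.43/20⌋ = 0 → A; lat ⌊63.31/10⌋ = 6 → G.
Square: lon ⌊3.43/2⌋ = 1; lat ⌊3.31/1⌋ = 3.

AG13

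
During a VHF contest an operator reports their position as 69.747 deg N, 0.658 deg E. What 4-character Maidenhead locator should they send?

JP09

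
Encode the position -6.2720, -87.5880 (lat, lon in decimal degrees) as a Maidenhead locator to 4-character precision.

Shift to the Maidenhead origin (180°W, 90°S): lon 92.41, lat 83.73.
Field (20°×10°, letters A–R): lon ⌊92.41/20⌋ = 4 → E; lat ⌊83.73/10⌋ = 8 → I.
Square (2°×1°, digits 0–9): lon ⌊12.41/2⌋ = 6; lat ⌊3.73/1⌋ = 3.

EI63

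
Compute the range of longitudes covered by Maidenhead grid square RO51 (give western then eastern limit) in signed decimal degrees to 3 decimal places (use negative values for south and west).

Field R=17, O=14: +17·20° lon, +14·10° lat → SW at lon 160°, lat 50°.
Square 5, 1: +5·2° lon, +1·1° lat → SW at lon 170°, lat 51°.
Cell spans 2° lon × 1° lat.
west 170.000, east 172.000.

170.000, 172.000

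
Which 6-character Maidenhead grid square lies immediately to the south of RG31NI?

Latitude subsquare i = 8; −1 → 7 = h.
The longitude characters are unchanged.

RG31nh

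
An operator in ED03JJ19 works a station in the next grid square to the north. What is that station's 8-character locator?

ED03jk10

Latitude extended square 9; +1 → 10, wraps to 0, carry into subsquare.
Latitude subsquare j = 9; +1 → 10 = k.
The longitude characters are unchanged.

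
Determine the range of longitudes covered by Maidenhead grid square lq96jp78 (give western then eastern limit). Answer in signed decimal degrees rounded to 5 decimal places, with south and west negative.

58.80833, 58.81667

Field L=11, Q=16: +11·20° lon, +16·10° lat → SW at lon 40°, lat 70°.
Square 9, 6: +9·2° lon, +6·1° lat → SW at lon 58°, lat 76°.
Subsquare j=9, p=15: +9·0.0833333° lon, +15·0.0416667° lat → SW at lon 58.75°, lat 76.625°.
Extended square 7, 8: +7·0.00833333° lon, +8·0.00416667° lat → SW at lon 58.8083°, lat 76.6583°.
Cell spans 0.00833333° lon × 0.00416667° lat.
west 58.80833, east 58.81667.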